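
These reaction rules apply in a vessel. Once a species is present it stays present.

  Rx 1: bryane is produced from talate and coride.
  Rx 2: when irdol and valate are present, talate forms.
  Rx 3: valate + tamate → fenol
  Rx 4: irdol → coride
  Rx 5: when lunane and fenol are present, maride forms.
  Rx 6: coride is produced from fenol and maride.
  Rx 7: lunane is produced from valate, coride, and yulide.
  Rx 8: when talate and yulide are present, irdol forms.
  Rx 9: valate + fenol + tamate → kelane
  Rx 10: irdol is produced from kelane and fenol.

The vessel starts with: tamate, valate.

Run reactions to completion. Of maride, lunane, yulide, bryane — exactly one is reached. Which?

valate and tamate present → fenol forms (Rx 3).
valate, fenol, and tamate present → kelane forms (Rx 9).
kelane and fenol present → irdol forms (Rx 10).
irdol present → coride forms (Rx 4).
irdol and valate present → talate forms (Rx 2).
talate and coride present → bryane forms (Rx 1).
maride would need lunane and fenol (Rx 5), but lunane never forms. lunane would need valate, coride, and yulide (Rx 7), but yulide never forms. No rule produces yulide, and it is not given.

bryane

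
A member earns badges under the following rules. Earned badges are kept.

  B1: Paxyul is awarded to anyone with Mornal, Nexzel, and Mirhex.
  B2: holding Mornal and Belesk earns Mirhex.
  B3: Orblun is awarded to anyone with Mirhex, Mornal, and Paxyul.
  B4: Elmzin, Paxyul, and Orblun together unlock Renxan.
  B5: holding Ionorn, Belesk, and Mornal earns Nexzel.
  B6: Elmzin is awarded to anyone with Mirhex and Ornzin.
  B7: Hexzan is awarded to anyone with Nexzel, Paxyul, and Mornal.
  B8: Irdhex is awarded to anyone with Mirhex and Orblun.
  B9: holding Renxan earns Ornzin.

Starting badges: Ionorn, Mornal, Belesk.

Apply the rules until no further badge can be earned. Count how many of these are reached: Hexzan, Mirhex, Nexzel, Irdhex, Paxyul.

5

With Mornal and Belesk, Mirhex is earned (B2).
With Ionorn, Belesk, and Mornal, Nexzel is earned (B5).
With Mornal, Nexzel, and Mirhex, Paxyul is earned (B1).
With Nexzel, Paxyul, and Mornal, Hexzan is earned (B7).
With Mirhex, Mornal, and Paxyul, Orblun is earned (B3).
With Mirhex and Orblun, Irdhex is earned (B8).
Hexzan: reached.
Mirhex: reached.
Nexzel: reached.
Irdhex: reached.
Paxyul: reached.
All 5 are reached.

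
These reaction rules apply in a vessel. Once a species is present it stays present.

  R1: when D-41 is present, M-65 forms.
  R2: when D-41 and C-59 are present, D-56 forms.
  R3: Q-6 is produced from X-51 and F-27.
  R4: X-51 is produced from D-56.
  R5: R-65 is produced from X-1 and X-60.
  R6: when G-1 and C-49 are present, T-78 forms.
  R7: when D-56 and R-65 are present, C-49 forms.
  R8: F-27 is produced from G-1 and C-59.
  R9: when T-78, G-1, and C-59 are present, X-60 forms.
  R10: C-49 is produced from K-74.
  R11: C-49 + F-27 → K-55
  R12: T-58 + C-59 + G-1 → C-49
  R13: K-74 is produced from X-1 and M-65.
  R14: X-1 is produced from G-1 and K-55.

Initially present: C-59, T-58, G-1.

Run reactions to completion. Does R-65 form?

T-58, C-59, and G-1 present → C-49 forms (R12).
G-1 and C-59 present → F-27 forms (R8).
G-1 and C-49 present → T-78 forms (R6).
C-49 and F-27 present → K-55 forms (R11).
G-1 and K-55 present → X-1 forms (R14).
T-78, G-1, and C-59 present → X-60 forms (R9).
X-1 and X-60 present → R-65 forms (R5).

Yes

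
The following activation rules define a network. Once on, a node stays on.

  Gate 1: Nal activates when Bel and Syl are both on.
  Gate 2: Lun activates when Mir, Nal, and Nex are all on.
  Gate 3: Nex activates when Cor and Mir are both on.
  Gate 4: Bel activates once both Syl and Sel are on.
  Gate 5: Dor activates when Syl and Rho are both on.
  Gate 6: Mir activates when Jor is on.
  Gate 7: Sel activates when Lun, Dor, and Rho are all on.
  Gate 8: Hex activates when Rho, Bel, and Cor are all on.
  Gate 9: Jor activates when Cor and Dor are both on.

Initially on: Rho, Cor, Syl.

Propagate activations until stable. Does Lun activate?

Lun would need Mir, Nal, and Nex (Gate 2), but Nal never turns on.

No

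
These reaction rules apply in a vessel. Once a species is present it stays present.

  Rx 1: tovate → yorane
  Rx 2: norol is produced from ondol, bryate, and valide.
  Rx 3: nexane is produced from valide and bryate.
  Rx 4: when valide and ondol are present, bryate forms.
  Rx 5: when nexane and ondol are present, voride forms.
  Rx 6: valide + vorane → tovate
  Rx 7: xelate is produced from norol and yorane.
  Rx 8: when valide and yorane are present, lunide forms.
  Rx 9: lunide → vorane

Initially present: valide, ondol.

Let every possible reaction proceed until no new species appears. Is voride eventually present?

valide and ondol present → bryate forms (Rx 4).
valide and bryate present → nexane forms (Rx 3).
nexane and ondol present → voride forms (Rx 5).

Yes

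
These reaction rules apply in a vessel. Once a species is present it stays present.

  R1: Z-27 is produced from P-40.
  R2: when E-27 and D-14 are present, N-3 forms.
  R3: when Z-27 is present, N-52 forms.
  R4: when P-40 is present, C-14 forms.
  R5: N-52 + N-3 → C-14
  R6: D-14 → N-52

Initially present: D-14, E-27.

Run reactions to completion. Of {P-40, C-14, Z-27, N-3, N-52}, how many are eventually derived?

3

E-27 and D-14 present → N-3 forms (R2).
D-14 present → N-52 forms (R6).
N-52 and N-3 present → C-14 forms (R5).
No rule produces P-40, and it is not given.
C-14: reached.
Z-27 would need P-40 (R1), but P-40 never forms.
N-3: reached.
N-52: reached.
Reached: C-14, N-3, and N-52 — 3 of the 5.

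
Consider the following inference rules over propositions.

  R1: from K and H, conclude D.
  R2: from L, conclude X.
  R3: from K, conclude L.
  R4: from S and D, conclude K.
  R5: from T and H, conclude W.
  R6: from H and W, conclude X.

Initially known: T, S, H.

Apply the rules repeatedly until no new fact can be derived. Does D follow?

No

D would need K and H (R1), but K is never established.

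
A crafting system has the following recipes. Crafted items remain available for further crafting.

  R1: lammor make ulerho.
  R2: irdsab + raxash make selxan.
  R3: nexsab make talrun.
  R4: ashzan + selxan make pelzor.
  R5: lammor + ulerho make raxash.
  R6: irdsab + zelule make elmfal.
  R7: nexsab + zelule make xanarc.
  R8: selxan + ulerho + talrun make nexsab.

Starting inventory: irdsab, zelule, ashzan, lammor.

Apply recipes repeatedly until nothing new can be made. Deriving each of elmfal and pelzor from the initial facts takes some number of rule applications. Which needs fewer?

elmfal: irdsab + zelule → elmfal (R6). [1 rule application]
pelzor: lammor → ulerho (R1). lammor + ulerho → raxash (R5). Using R2, irdsab and raxash make selxan. Using R4, ashzan and selxan make pelzor. [4 rule applications]
elmfal needs fewer.

elmfal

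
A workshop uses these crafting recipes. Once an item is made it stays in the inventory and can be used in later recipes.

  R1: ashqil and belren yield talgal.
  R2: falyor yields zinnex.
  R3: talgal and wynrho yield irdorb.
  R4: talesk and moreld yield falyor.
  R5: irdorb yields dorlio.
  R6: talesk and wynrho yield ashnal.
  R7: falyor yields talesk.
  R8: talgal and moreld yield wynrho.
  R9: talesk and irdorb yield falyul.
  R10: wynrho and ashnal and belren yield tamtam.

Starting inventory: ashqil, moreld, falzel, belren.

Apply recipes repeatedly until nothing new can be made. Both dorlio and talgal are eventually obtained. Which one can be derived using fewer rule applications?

talgal

talgal: Using R1, ashqil and belren make talgal. [1 rule application]
dorlio: ashqil and belren → talgal (R1). talgal and moreld → wynrho (R8). talgal and wynrho → irdorb (R3). Using R5, irdorb makes dorlio. [4 rule applications]
talgal needs fewer.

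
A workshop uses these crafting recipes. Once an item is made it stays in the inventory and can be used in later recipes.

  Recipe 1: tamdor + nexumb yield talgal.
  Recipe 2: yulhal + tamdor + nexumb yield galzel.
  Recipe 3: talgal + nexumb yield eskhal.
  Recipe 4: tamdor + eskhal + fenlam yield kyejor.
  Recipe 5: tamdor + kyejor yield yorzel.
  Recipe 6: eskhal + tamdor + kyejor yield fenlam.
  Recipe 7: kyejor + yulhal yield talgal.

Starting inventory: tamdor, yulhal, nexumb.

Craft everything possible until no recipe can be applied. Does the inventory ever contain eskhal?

tamdor + nexumb → talgal (Recipe 1).
talgal + nexumb → eskhal (Recipe 3).

Yes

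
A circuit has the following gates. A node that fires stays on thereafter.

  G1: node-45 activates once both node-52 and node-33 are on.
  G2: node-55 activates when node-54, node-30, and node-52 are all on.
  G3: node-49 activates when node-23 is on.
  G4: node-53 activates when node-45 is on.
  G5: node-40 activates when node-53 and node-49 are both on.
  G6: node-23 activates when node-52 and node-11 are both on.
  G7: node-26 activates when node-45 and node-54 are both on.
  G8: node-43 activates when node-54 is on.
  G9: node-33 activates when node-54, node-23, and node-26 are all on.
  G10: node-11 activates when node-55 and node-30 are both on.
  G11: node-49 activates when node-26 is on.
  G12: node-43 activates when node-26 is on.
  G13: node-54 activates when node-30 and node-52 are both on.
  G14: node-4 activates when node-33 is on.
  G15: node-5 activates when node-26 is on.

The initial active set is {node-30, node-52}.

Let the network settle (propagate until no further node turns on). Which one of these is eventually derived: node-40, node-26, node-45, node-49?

G13: node-30 and node-52 on → node-54 on.
G2: node-54, node-30, and node-52 on → node-55 on.
G10: node-55 and node-30 on → node-11 on.
node-52 and node-11 are on, so node-23 activates (G6).
node-23 is on, so node-49 activates (G3).
node-40 would need node-53 and node-49 (G5), but node-53 never turns on. node-26 would need node-45 and node-54 (G7), but node-45 never turns on. node-45 would need node-52 and node-33 (G1), but node-33 never turns on.

node-49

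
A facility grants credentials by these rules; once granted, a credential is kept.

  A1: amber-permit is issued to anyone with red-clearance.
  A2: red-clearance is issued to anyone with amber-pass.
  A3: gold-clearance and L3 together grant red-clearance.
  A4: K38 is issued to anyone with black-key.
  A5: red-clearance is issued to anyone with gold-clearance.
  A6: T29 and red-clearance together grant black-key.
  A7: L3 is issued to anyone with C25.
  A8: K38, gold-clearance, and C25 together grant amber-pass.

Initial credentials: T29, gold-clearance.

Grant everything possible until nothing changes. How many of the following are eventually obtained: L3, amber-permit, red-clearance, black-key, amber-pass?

Holding gold-clearance grants red-clearance (A5).
Holding red-clearance grants amber-permit (A1).
Holding T29 and red-clearance grants black-key (A6).
L3 would need C25 (A7), but C25 is never granted.
amber-permit: reached.
red-clearance: reached.
black-key: reached.
amber-pass would need K38, gold-clearance, and C25 (A8), but C25 is never granted.
Reached: amber-permit, red-clearance, and black-key — 3 of the 5.

3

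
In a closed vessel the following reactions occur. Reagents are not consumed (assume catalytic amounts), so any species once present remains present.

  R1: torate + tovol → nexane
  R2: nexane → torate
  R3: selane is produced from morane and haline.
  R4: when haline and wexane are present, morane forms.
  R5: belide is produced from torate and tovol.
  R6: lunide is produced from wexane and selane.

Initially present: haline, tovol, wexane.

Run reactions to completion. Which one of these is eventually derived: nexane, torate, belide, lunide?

lunide

haline and wexane present → morane forms (R4).
morane and haline present → selane forms (R3).
wexane and selane present → lunide forms (R6).
belide would need torate and tovol (R5), but torate never forms. torate would need nexane (R2), but nexane never forms. nexane would need torate and tovol (R1), but torate never forms.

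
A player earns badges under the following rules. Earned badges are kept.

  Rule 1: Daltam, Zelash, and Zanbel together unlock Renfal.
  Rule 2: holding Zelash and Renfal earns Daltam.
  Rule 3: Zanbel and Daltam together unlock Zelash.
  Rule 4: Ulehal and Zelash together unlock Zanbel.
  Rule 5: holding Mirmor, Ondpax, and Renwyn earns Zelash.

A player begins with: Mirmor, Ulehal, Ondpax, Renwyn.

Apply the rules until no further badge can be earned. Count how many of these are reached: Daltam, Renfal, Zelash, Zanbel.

With Mirmor, Ondpax, and Renwyn, Zelash is earned (Rule 5).
With Ulehal and Zelash, Zanbel is earned (Rule 4).
Daltam would need Zelash and Renfal (Rule 2), but Renfal is never earned.
Renfal would need Daltam, Zelash, and Zanbel (Rule 1), but Daltam is never earned.
Zelash: reached.
Zanbel: reached.
Reached: Zelash and Zanbel — 2 of the 4.

2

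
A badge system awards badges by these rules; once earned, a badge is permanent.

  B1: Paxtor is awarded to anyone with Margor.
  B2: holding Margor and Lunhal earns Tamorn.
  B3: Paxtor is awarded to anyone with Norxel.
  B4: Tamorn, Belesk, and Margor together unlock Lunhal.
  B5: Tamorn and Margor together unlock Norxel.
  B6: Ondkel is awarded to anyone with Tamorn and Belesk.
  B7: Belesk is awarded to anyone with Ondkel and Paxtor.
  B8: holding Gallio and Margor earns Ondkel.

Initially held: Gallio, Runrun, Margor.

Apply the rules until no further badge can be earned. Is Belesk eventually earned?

Yes

With Gallio and Margor, Ondkel is earned (B8).
With Margor, Paxtor is earned (B1).
With Ondkel and Paxtor, Belesk is earned (B7).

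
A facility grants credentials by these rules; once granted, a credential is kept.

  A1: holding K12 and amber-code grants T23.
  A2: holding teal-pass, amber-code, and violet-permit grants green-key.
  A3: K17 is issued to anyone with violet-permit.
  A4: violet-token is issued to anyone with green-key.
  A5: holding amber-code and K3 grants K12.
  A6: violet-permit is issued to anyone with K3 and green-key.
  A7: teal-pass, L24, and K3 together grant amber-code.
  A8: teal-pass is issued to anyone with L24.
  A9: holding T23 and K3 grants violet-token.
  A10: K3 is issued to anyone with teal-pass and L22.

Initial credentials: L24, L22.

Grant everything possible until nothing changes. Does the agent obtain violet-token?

Holding L24 grants teal-pass (A8).
Holding teal-pass and L22 grants K3 (A10).
Holding teal-pass, L24, and K3 grants amber-code (A7).
Holding amber-code and K3 grants K12 (A5).
Holding K12 and amber-code grants T23 (A1).
Holding T23 and K3 grants violet-token (A9).

Yes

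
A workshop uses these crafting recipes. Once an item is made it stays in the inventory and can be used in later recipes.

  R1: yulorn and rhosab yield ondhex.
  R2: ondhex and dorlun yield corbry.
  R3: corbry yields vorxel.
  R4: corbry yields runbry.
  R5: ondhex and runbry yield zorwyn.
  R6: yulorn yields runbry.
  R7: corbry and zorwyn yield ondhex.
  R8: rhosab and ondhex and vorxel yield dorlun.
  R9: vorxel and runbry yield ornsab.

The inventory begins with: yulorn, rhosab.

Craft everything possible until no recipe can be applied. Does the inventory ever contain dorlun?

dorlun would need rhosab, ondhex, and vorxel (R8), but vorxel is never obtained.

No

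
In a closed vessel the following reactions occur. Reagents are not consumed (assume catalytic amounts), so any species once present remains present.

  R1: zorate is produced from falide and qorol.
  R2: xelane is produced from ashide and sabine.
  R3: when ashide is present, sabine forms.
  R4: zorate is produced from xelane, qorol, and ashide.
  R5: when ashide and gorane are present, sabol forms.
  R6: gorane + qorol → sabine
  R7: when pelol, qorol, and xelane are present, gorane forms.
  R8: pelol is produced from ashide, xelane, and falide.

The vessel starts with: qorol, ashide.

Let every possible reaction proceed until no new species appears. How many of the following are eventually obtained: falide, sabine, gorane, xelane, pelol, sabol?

ashide present → sabine forms (R3).
ashide and sabine present → xelane forms (R2).
No rule produces falide, and it is not given.
sabine: reached.
gorane would need pelol, qorol, and xelane (R7), but pelol never forms.
xelane: reached.
pelol would need ashide, xelane, and falide (R8), but falide never forms.
sabol would need ashide and gorane (R5), but gorane never forms.
Reached: sabine and xelane — 2 of the 6.

2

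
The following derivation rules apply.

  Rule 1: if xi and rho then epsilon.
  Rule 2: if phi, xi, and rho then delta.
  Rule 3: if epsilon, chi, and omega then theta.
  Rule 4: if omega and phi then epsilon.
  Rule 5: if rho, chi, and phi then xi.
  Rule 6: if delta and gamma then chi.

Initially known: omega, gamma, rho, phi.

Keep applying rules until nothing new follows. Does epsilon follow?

From omega and phi, Rule 4 gives epsilon.

Yes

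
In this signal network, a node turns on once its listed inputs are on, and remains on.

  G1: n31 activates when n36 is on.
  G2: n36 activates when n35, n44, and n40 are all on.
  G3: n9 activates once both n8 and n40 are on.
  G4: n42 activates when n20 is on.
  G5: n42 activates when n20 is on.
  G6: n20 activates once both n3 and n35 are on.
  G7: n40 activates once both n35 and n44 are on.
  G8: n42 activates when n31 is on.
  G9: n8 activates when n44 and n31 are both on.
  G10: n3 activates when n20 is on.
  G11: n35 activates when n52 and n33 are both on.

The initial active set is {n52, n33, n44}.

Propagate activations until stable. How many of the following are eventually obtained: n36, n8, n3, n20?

G11: n52 and n33 on → n35 on.
G7: n35 and n44 on → n40 on.
n35, n44, and n40 are on, so n36 activates (G2).
G1: n36 on → n31 on.
n44 and n31 are on, so n8 activates (G9).
n36: reached.
n8: reached.
n3 would need n20 (G10), but n20 never turns on.
n20 would need n3 and n35 (G6), but n3 never turns on.
Reached: n36 and n8 — 2 of the 4.

2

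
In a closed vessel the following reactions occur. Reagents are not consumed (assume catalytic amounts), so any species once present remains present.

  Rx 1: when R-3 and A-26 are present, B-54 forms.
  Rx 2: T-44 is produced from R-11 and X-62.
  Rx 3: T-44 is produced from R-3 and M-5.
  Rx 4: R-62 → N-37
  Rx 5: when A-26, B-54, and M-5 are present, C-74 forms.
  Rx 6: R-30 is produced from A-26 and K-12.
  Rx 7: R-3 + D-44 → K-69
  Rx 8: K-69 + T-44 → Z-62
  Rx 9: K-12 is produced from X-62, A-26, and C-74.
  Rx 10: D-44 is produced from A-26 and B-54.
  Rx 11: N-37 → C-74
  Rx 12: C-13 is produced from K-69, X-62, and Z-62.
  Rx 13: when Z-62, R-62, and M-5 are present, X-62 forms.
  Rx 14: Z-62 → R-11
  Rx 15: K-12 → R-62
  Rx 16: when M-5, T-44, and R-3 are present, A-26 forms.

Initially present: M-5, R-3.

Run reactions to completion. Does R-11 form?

R-3 and M-5 present → T-44 forms (Rx 3).
M-5, T-44, and R-3 present → A-26 forms (Rx 16).
R-3 and A-26 present → B-54 forms (Rx 1).
A-26 and B-54 present → D-44 forms (Rx 10).
R-3 and D-44 present → K-69 forms (Rx 7).
K-69 and T-44 present → Z-62 forms (Rx 8).
Z-62 present → R-11 forms (Rx 14).

Yes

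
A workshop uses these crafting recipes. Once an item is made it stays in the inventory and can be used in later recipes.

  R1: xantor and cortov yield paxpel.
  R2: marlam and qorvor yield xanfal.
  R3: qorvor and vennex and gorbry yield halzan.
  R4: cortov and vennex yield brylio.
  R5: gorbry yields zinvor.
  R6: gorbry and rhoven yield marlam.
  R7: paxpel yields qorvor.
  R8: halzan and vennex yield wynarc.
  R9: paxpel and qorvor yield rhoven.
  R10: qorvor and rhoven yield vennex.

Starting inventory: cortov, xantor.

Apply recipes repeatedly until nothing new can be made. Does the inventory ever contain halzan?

halzan would need qorvor, vennex, and gorbry (R3), but gorbry is never obtained.

No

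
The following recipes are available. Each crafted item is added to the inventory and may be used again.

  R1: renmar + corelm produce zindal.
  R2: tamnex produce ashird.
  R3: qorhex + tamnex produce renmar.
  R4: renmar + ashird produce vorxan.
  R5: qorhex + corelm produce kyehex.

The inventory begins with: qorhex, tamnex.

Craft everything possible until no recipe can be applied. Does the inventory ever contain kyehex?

kyehex would need qorhex and corelm (R5), but corelm is never obtained.

No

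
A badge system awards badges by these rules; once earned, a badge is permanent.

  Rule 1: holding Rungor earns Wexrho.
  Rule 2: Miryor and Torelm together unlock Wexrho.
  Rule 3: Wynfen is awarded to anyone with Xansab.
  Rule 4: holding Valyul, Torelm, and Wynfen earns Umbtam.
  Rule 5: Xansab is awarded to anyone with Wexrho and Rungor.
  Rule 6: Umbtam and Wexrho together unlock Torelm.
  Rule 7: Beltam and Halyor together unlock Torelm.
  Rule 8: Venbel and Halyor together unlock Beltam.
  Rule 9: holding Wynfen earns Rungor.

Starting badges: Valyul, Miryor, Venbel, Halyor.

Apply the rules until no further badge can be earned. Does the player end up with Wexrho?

Yes

With Venbel and Halyor, Beltam is earned (Rule 8).
With Beltam and Halyor, Torelm is earned (Rule 7).
With Miryor and Torelm, Wexrho is earned (Rule 2).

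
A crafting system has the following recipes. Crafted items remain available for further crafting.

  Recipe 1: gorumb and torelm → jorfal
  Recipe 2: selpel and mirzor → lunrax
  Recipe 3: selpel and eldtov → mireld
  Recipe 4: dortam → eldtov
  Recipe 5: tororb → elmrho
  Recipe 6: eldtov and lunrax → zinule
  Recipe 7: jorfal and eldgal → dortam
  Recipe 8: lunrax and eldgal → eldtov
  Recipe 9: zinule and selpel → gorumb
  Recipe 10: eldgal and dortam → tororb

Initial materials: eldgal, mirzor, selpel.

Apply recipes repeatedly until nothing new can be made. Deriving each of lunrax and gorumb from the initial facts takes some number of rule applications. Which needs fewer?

lunrax: selpel and mirzor → lunrax (Recipe 2). [1 rule application]
gorumb: Using Recipe 2, selpel and mirzor make lunrax. Using Recipe 8, lunrax and eldgal make eldtov. eldtov and lunrax → zinule (Recipe 6). Using Recipe 9, zinule and selpel make gorumb. [4 rule applications]
lunrax needs fewer.

lunrax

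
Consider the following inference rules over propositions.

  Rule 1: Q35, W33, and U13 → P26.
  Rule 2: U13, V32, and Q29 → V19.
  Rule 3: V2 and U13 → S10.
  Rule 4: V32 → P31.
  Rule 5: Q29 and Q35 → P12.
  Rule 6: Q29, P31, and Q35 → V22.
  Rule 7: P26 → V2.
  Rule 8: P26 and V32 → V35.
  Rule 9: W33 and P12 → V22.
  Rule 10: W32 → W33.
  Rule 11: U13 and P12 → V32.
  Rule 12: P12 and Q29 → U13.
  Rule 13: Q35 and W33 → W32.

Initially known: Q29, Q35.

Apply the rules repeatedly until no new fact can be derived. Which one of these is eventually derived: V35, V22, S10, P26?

From Q29 and Q35, Rule 5 gives P12.
From P12 and Q29, Rule 12 gives U13.
From U13 and P12, Rule 11 gives V32.
From V32, Rule 4 gives P31.
From Q29, P31, and Q35, Rule 6 gives V22.
S10 would need V2 and U13 (Rule 3), but V2 is never established. P26 would need Q35, W33, and U13 (Rule 1), but W33 is never established. V35 would need P26 and V32 (Rule 8), but P26 is never established.

V22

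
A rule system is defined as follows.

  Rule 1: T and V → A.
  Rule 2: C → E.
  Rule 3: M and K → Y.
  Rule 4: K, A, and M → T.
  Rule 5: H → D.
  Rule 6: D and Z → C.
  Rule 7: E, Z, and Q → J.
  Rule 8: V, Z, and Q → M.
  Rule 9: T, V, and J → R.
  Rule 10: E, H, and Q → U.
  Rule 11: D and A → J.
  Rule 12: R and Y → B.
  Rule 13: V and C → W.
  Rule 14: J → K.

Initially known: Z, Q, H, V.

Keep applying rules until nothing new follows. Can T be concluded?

T would need K, A, and M (Rule 4), but A is never established.

No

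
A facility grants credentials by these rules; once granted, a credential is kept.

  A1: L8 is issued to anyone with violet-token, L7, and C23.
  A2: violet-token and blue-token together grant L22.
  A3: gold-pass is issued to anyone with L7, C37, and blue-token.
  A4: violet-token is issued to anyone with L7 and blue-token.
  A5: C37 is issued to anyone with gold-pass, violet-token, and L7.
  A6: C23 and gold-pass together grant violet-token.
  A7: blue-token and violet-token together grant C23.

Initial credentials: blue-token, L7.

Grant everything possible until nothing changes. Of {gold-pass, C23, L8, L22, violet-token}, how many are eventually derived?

Holding L7 and blue-token grants violet-token (A4).
Holding violet-token and blue-token grants L22 (A2).
Holding blue-token and violet-token grants C23 (A7).
Holding violet-token, L7, and C23 grants L8 (A1).
gold-pass would need L7, C37, and blue-token (A3), but C37 is never granted.
C23: reached.
L8: reached.
L22: reached.
violet-token: reached.
Reached: C23, L8, L22, and violet-token — 4 of the 5.

4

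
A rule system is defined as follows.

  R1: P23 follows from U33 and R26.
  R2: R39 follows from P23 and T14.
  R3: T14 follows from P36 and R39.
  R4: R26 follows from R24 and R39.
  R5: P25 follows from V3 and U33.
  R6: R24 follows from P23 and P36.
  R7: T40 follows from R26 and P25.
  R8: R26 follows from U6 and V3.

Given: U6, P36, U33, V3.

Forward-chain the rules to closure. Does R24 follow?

U6 and V3 hold, so R26 follows (R8).
U33 and R26 hold, so P23 follows (R1).
From P23 and P36, R6 gives R24.

Yes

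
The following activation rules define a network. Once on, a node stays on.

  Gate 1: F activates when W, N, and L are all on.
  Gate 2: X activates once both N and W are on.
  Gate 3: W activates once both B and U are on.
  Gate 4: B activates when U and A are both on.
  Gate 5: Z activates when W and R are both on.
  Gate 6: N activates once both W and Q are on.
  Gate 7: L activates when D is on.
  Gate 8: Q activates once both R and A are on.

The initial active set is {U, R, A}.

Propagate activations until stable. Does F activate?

F would need W, N, and L (Gate 1), but L never turns on.

No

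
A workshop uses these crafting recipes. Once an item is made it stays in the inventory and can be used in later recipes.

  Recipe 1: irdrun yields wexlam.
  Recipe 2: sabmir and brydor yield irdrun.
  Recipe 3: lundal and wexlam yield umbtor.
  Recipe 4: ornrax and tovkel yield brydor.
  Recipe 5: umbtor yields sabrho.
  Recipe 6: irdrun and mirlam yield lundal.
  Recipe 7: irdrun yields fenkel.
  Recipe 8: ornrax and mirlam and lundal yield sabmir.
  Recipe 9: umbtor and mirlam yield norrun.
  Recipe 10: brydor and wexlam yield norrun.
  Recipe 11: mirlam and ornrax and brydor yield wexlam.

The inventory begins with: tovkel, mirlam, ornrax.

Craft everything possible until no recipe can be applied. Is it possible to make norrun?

ornrax and tovkel → brydor (Recipe 4).
mirlam and ornrax and brydor → wexlam (Recipe 11).
brydor and wexlam → norrun (Recipe 10).

Yes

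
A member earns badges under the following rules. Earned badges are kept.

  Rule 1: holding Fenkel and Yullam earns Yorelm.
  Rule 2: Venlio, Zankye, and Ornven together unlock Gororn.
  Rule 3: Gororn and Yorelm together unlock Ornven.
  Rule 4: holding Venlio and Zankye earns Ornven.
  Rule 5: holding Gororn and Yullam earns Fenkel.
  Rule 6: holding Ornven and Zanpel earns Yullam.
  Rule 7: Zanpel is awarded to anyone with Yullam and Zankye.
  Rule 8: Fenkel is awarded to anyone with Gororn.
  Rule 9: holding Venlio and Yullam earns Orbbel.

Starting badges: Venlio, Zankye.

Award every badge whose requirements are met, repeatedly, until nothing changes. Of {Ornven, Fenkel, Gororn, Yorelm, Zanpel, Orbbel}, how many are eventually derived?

3

With Venlio and Zankye, Ornven is earned (Rule 4).
With Venlio, Zankye, and Ornven, Gororn is earned (Rule 2).
With Gororn, Fenkel is earned (Rule 8).
Ornven: reached.
Fenkel: reached.
Gororn: reached.
Yorelm would need Fenkel and Yullam (Rule 1), but Yullam is never earned.
Zanpel would need Yullam and Zankye (Rule 7), but Yullam is never earned.
Orbbel would need Venlio and Yullam (Rule 9), but Yullam is never earned.
Reached: Ornven, Fenkel, and Gororn — 3 of the 6.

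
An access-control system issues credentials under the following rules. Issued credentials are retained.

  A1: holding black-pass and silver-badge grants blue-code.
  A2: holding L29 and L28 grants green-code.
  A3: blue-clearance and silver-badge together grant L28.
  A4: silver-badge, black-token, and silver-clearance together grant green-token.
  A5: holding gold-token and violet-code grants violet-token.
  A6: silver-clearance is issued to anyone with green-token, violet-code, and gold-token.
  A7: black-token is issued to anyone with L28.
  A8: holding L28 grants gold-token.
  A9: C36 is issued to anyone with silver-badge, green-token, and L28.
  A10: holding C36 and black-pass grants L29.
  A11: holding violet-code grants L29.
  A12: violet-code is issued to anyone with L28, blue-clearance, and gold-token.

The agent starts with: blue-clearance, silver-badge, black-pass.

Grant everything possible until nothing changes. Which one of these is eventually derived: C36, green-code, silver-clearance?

green-code

Holding blue-clearance and silver-badge grants L28 (A3).
Holding L28 grants gold-token (A8).
Holding L28, blue-clearance, and gold-token grants violet-code (A12).
Holding violet-code grants L29 (A11).
Holding L29 and L28 grants green-code (A2).
silver-clearance would need green-token, violet-code, and gold-token (A6), but green-token is never granted. C36 would need silver-badge, green-token, and L28 (A9), but green-token is never granted.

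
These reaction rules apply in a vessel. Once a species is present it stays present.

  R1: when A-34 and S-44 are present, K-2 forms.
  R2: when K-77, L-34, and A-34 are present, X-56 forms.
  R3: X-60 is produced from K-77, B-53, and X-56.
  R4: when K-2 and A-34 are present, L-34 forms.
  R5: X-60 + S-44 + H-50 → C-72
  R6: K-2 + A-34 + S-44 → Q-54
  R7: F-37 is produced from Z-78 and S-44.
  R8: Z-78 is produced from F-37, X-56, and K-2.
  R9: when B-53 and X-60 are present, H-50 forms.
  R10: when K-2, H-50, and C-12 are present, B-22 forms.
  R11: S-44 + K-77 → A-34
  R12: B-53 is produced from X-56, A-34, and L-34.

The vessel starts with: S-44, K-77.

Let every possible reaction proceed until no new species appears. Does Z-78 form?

Z-78 would need F-37, X-56, and K-2 (R8), but F-37 never forms.

No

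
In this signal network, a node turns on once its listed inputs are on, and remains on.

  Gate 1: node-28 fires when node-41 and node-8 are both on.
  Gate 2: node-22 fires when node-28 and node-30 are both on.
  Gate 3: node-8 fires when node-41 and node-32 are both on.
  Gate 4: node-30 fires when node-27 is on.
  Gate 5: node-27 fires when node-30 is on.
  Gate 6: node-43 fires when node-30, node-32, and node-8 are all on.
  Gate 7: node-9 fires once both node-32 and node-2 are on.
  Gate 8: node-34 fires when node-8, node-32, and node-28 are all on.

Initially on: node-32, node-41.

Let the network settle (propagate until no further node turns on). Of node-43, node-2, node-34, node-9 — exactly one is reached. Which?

node-34

node-41 and node-32 are on, so node-8 fires (Gate 3).
Gate 1: node-41 and node-8 on → node-28 on.
Gate 8: node-8, node-32, and node-28 on → node-34 on.
node-9 would need node-32 and node-2 (Gate 7), but node-2 never turns on. No rule produces node-2, and it is not given. node-43 would need node-30, node-32, and node-8 (Gate 6), but node-30 never turns on.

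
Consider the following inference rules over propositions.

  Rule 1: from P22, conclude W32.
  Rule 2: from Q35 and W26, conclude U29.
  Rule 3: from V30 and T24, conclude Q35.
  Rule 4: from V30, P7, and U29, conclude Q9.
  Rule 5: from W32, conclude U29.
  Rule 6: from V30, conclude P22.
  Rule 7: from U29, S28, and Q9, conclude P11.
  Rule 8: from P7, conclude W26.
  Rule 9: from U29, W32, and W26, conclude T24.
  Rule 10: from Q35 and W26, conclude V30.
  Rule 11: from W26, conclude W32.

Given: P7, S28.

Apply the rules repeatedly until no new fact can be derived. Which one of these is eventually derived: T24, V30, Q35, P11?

T24

From P7, Rule 8 gives W26.
W26 holds, so W32 follows (Rule 11).
W32 holds, so U29 follows (Rule 5).
U29, W32, and W26 hold, so T24 follows (Rule 9).
P11 would need U29, S28, and Q9 (Rule 7), but Q9 is never established. V30 would need Q35 and W26 (Rule 10), but Q35 is never established. Q35 would need V30 and T24 (Rule 3), but V30 is never established.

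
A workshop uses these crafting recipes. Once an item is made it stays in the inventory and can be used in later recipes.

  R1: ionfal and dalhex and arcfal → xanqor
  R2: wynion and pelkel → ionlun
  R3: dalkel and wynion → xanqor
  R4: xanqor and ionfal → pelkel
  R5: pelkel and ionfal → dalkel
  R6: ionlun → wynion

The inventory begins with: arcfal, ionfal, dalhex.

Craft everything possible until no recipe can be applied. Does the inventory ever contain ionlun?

No

ionlun would need wynion and pelkel (R2), but wynion is never obtained.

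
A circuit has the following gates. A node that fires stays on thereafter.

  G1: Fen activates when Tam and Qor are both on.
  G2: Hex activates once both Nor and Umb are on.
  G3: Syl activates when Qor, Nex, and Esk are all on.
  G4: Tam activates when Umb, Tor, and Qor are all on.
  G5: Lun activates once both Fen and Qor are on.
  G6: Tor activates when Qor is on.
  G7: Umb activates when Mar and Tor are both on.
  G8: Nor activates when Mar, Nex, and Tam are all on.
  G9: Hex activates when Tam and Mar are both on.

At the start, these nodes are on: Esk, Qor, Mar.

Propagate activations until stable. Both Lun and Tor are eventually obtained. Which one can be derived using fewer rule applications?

Tor: G6: Qor on → Tor on. [1 rule application]
Lun: G6: Qor on → Tor on. Mar and Tor are on, so Umb activates (G7). G4: Umb, Tor, and Qor on → Tam on. Tam and Qor are on, so Fen activates (G1). G5: Fen and Qor on → Lun on. [5 rule applications]
Tor needs fewer.

Tor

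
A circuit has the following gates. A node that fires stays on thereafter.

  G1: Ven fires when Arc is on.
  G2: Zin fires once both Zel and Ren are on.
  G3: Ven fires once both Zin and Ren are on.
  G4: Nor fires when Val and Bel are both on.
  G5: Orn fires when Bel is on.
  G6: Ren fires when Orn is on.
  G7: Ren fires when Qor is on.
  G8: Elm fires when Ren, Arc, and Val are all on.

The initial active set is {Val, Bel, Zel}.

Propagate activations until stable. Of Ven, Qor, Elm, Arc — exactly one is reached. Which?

G5: Bel on → Orn on.
Orn is on, so Ren fires (G6).
G2: Zel and Ren on → Zin on.
G3: Zin and Ren on → Ven on.
No rule produces Arc, and it is not given. Elm would need Ren, Arc, and Val (G8), but Arc never turns on. No rule produces Qor, and it is not given.

Ven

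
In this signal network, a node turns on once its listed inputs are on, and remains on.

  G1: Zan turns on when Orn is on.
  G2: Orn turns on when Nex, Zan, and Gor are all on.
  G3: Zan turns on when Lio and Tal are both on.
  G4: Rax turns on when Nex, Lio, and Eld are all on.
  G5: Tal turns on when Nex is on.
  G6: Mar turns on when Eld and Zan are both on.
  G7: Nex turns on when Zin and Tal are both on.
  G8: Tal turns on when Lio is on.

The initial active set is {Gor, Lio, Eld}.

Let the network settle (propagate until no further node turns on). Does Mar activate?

Lio is on, so Tal turns on (G8).
Lio and Tal are on, so Zan turns on (G3).
G6: Eld and Zan on → Mar on.

Yes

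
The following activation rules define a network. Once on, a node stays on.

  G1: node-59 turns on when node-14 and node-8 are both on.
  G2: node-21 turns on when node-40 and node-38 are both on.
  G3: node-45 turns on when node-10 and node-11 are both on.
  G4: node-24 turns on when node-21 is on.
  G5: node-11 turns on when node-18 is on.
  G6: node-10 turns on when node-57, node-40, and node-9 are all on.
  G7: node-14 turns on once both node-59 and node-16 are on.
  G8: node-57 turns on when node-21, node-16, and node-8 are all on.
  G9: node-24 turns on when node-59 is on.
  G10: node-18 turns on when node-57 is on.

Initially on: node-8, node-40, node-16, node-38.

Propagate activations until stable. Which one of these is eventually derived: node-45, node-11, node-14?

node-40 and node-38 are on, so node-21 turns on (G2).
node-21, node-16, and node-8 are on, so node-57 turns on (G8).
G10: node-57 on → node-18 on.
G5: node-18 on → node-11 on.
node-45 would need node-10 and node-11 (G3), but node-10 never turns on. node-14 would need node-59 and node-16 (G7), but node-59 never turns on.

node-11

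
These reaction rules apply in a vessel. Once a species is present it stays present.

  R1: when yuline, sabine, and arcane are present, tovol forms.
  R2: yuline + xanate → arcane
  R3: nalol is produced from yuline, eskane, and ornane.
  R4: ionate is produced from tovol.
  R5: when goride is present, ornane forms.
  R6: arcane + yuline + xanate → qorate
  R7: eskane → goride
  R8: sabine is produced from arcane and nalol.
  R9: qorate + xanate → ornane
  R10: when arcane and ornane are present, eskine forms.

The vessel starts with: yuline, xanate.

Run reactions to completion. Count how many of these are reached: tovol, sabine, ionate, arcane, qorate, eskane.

2

yuline and xanate present → arcane forms (R2).
arcane, yuline, and xanate present → qorate forms (R6).
tovol would need yuline, sabine, and arcane (R1), but sabine never forms.
sabine would need arcane and nalol (R8), but nalol never forms.
ionate would need tovol (R4), but tovol never forms.
arcane: reached.
qorate: reached.
No rule produces eskane, and it is not given.
Reached: arcane and qorate — 2 of the 6.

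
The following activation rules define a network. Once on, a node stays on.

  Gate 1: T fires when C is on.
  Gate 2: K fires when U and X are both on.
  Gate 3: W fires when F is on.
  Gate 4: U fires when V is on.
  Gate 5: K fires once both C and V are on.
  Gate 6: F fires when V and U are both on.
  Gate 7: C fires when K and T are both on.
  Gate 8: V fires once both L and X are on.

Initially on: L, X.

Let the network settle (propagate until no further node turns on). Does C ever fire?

C would need K and T (Gate 7), but T never turns on.

No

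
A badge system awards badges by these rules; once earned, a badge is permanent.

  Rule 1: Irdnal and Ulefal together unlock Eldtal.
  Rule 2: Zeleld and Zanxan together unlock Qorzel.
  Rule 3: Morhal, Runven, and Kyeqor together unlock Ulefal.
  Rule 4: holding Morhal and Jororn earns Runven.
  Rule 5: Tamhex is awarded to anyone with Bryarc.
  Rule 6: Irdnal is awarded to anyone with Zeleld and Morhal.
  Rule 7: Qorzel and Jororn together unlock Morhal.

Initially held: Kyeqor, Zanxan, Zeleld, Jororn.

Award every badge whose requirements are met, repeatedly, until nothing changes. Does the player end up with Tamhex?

Tamhex would need Bryarc (Rule 5), but Bryarc is never earned.

No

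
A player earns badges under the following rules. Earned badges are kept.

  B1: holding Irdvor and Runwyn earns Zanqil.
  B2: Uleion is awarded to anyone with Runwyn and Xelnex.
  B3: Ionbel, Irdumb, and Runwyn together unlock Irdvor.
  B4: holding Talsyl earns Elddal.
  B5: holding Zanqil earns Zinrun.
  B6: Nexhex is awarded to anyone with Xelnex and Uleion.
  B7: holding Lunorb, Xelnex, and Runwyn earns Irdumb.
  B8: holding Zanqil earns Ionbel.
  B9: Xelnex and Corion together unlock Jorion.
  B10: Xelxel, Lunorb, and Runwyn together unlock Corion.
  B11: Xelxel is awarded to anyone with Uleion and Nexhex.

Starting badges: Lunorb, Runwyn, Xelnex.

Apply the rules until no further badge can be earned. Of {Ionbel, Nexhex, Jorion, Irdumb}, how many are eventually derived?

3

With Lunorb, Xelnex, and Runwyn, Irdumb is earned (B7).
With Runwyn and Xelnex, Uleion is earned (B2).
With Xelnex and Uleion, Nexhex is earned (B6).
With Uleion and Nexhex, Xelxel is earned (B11).
With Xelxel, Lunorb, and Runwyn, Corion is earned (B10).
With Xelnex and Corion, Jorion is earned (B9).
Ionbel would need Zanqil (B8), but Zanqil is never earned.
Nexhex: reached.
Jorion: reached.
Irdumb: reached.
Reached: Nexhex, Jorion, and Irdumb — 3 of the 4.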